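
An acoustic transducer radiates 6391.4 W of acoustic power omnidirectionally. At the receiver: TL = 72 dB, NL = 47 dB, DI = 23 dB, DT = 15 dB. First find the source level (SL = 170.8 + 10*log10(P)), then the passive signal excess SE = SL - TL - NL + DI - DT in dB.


Step 1: SL = 170.8 + 10*log10(6391.4) = 208.86 dB
Step 2: SE = SL - TL - NL + DI - DT = 208.86 - 72 - 47 + 23 - 15 = 97.86

97.86 dB


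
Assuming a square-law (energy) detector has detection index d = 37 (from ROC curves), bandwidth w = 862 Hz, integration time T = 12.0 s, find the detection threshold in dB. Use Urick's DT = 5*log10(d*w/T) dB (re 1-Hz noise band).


17.12 dB


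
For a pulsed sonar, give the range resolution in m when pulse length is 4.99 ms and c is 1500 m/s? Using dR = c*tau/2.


dR = c*tau/2 = 1500 * 4.99e-3 / 2 = 3.7425

3.7425 m


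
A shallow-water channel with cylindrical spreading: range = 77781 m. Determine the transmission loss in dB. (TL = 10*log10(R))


48.91 dB


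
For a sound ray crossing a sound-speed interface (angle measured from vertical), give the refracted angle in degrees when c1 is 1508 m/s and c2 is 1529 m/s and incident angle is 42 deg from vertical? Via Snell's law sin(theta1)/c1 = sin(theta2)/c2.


sin(theta2) = (c2/c1)*sin(theta1) = (1529/1508)*sin(42 deg) = 0.67845
theta2 = arcsin(0.67845) = 42.72

42.72 deg


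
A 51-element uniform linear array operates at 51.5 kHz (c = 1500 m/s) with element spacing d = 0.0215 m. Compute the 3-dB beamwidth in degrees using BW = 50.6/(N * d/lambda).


1.34 deg


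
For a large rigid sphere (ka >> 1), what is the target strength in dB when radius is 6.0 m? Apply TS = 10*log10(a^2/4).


TS = 10*log10(6.0^2 / 4) = 10*log10(9.0) = 9.54

9.54 dB


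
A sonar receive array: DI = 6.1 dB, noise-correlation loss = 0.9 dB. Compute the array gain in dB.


AG = DI - L_corr = 6.1 - 0.9 = 5.2

5.2 dB


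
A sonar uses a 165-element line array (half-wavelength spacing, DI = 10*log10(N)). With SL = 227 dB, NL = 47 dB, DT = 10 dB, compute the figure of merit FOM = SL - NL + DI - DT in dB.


Step 1: DI = 10*log10(165) = 22.17 dB
Step 2: FOM = SL - NL + DI - DT = 227 - 47 + 22.17 - 10 = 192.17

192.17 dB


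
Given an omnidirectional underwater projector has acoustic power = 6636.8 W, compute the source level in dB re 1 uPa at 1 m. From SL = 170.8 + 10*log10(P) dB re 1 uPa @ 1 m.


209.02 dB


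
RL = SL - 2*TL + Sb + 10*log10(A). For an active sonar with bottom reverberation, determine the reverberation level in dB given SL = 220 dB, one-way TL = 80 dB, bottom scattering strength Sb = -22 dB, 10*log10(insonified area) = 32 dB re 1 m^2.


RL = SL - 2*TL + Sb + 10*log10(A) = 220 - 2*80 + (-22) + 32 = 70

70 dB


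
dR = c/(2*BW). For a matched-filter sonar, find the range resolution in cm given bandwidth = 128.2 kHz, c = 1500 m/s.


dR = c/(2*BW) = 1500 / (2 * 128.2e3) = 0.0059 m = 0.59 cm

0.59 cm


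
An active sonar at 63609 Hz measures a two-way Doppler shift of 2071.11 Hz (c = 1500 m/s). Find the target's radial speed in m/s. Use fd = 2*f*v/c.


From fd = 2*f*v/c, v = c*fd/(2*f) = 1500 * 2071.11 / (2*63609) = 24.42

24.42 m/s


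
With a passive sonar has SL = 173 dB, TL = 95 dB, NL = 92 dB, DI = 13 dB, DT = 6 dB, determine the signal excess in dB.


-7 dB


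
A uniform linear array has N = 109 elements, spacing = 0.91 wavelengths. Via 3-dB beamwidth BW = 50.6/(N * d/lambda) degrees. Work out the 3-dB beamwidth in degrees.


BW = 50.6 / (109 * 0.91) = 50.6 / 99.19 = 0.51

0.51 deg


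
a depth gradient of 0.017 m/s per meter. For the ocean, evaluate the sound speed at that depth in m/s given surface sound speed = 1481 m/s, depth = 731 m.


1493.427 m/s


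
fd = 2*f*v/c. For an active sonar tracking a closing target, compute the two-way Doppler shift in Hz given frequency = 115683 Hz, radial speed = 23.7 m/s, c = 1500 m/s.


fd = 2*f*v/c = 2 * 115683 * 23.7 / 1500 = 3655.58

3655.58 Hz


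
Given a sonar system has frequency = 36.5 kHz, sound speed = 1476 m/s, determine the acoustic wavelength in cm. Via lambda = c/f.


lambda = c/f = 1476 / 36500 = 0.0404 m = 4.04 cm

4.04 cm


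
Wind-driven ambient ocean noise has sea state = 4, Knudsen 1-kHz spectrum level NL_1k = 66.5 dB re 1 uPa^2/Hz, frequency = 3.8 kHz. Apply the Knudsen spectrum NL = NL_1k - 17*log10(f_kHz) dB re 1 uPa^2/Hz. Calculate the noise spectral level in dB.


NL = NL_1k - 17*log10(f_kHz) = 66.5 - 17*log10(3.8) = 66.5 - (9.86) = 56.64

56.64 dB


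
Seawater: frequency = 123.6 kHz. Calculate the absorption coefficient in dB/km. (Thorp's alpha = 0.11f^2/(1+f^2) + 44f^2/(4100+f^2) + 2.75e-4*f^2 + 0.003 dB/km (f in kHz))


f^2 = 15276.96
alpha = 0.11*15276.96/(1+15276.96) + 44*15276.96/(4100+15276.96) + 2.75e-4*15276.96 + 0.003 = 39.004

39.004 dB/km


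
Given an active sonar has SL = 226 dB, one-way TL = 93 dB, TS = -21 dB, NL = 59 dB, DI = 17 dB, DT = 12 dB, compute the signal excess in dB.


SE = SL - 2*TL + TS - NL + DI - DT = 226 - 2*93 + (-21) - 59 + 17 - 12 = -35

-35 dB


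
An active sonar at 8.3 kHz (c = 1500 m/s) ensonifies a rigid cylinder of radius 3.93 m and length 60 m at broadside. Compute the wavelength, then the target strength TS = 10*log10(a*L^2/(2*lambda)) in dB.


Step 1: lambda = c/f = 1500/8300 = 0.18072 m
Step 2: TS = 10*log10(a*L^2/(2*lambda)) = 10*log10(3.93*60^2/(2*0.18072)) = 45.93

45.93 dB


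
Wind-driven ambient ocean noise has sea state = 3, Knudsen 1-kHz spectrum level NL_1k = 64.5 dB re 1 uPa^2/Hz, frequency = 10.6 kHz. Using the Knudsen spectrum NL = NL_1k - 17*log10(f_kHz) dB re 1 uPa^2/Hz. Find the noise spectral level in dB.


47.07 dB


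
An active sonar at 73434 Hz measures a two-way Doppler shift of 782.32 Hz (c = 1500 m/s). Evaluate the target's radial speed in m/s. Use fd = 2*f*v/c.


From fd = 2*f*v/c, v = c*fd/(2*f) = 1500 * 782.32 / (2*73434) = 7.99

7.99 m/s


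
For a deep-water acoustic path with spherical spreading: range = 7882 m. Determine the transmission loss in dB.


TL = 20*log10(7882) = 77.93

77.93 dB


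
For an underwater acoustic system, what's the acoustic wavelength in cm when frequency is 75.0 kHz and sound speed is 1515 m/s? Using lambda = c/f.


2.02 cm


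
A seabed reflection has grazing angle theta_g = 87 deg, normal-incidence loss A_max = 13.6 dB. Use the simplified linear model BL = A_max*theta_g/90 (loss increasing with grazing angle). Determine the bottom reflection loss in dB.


BL = A_max * theta_g / 90 = 13.6 * 87 / 90 = 13.15

13.15 dB


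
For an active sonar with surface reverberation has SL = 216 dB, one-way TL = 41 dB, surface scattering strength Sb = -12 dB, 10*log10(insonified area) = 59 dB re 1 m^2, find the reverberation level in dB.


RL = SL - 2*TL + Sb + 10*log10(A) = 216 - 2*41 + (-12) + 59 = 181

181 dB


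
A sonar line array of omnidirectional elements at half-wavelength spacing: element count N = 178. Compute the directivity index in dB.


DI = 10*log10(178) = 22.5

22.5 dB


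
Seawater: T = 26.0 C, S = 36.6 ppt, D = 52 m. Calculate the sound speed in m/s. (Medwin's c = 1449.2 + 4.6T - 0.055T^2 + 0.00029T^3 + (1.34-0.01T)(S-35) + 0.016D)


c = 1449.2 + 4.6*26.0 - 0.055*26.0^2 + 0.00029*26.0^3 + (1.34 - 0.01*26.0)*(36.6 - 35) + 0.016*52 = 1539.28

1539.28 m/s


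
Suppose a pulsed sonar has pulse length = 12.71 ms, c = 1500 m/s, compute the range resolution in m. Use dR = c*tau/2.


9.5325 m


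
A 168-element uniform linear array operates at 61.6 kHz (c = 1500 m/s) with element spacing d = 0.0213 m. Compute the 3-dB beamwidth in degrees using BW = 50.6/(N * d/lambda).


Step 1: lambda = 1500/61600 = 0.02435 m
Step 2: d/lambda = 0.0213/0.02435 = 0.8747
Step 3: BW = 50.6/(N * d/lambda) = 50.6/(168 * 0.8747) = 0.34

0.34 deg


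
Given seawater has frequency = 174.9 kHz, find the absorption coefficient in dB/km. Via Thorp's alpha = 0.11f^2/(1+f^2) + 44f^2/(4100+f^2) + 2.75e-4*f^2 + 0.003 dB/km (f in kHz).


f^2 = 30590.01
alpha = 0.11*30590.01/(1+30590.01) + 44*30590.01/(4100+30590.01) + 2.75e-4*30590.01 + 0.003 = 47.325

47.325 dB/km


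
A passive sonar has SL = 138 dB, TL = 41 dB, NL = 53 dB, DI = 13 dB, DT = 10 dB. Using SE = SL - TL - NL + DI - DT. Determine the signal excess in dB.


SE = SL - TL - NL + DI - DT = 138 - 41 - 53 + 13 - 10 = 47

47 dB


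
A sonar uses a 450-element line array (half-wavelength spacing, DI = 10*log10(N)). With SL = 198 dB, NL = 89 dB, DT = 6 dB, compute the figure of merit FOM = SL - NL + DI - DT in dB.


Step 1: DI = 10*log10(450) = 26.53 dB
Step 2: FOM = SL - NL + DI - DT = 198 - 89 + 26.53 - 6 = 129.53

129.53 dB


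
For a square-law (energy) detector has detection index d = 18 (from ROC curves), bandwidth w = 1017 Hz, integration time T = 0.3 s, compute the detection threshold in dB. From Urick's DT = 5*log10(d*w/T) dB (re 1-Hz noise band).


DT = 5*log10(d*w/T) = 5*log10(18 * 1017 / 0.3) = 5*log10(61020.0) = 23.93

23.93 dB


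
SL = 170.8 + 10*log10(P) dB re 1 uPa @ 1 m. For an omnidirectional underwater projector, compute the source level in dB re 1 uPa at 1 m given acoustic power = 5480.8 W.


SL = 170.8 + 10*log10(5480.8) = 170.8 + 37.39 = 208.19

208.19 dB


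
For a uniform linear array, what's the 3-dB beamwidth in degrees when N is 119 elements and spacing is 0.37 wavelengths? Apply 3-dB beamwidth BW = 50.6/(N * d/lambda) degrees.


BW = 50.6 / (119 * 0.37) = 50.6 / 44.03 = 1.15

1.15 deg


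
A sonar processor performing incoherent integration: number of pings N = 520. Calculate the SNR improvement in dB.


13.58 dB


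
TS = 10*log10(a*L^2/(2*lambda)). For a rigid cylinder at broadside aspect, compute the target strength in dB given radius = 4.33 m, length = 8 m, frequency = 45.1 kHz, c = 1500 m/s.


lambda = 1500/45100 = 0.03326 m
TS = 10*log10(4.33*8^2/(2*0.03326)) = 36.2

36.2 dB


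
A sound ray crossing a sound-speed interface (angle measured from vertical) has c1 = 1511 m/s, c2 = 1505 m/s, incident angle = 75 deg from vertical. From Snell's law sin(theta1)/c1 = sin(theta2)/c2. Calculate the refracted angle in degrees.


sin(theta2) = (c2/c1)*sin(theta1) = (1505/1511)*sin(75 deg) = 0.96209
theta2 = arcsin(0.96209) = 74.17

74.17 deg


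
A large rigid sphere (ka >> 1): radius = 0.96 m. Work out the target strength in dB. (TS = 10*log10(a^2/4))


TS = 10*log10(0.96^2 / 4) = 10*log10(0.2304) = -6.38

-6.38 dB


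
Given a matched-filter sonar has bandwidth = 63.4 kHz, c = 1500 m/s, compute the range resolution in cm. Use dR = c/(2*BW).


dR = c/(2*BW) = 1500 / (2 * 63.4e3) = 0.0118 m = 1.18 cm

1.18 cm


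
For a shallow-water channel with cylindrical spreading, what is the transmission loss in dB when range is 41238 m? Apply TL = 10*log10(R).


TL = 10*log10(41238) = 46.15

46.15 dB


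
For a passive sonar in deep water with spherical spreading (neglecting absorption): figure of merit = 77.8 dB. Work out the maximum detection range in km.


At max range FOM = TL, so 20*log10(R) = 77.8
R = 10^(77.8/20) = 7762.47 m = 7.76 km

7.76 km


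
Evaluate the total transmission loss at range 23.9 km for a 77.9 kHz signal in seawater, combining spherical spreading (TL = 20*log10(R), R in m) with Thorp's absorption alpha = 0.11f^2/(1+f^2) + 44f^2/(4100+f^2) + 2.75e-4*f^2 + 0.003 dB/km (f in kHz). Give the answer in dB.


Step 1 (Thorp): alpha = 0.11*6068.41/(1+6068.41) + 44*6068.41/(4100+6068.41) + 2.75e-4*6068.41 + 0.003 = 28.0406 dB/km
Step 2: TL_spread = 20*log10(23900) = 87.57 dB
Step 3: TL_abs = alpha*R = 28.0406 * 23.9 = 670.17 dB
Step 4: TL_total = 87.57 + 670.17 = 757.74

757.74 dB


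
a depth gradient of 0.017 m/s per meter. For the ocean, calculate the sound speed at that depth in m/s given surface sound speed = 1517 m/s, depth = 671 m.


c = 1517 + 0.017 * 671 = 1528.407

1528.407 m/s


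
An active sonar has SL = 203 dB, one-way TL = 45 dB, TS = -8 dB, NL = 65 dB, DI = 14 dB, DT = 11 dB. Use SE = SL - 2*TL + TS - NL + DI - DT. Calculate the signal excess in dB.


SE = SL - 2*TL + TS - NL + DI - DT = 203 - 2*45 + (-8) - 65 + 14 - 11 = 43

43 dB


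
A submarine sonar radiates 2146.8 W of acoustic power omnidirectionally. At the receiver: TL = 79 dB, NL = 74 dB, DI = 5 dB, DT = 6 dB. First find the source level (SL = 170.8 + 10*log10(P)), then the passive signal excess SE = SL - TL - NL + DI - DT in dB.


Step 1: SL = 170.8 + 10*log10(2146.8) = 204.12 dB
Step 2: SE = SL - TL - NL + DI - DT = 204.12 - 79 - 74 + 5 - 6 = 50.12

50.12 dB


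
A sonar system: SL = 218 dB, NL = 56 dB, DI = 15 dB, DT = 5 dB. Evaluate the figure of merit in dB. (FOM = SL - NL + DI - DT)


FOM = SL - NL + DI - DT = 218 - 56 + 15 - 5 = 172

172 dB


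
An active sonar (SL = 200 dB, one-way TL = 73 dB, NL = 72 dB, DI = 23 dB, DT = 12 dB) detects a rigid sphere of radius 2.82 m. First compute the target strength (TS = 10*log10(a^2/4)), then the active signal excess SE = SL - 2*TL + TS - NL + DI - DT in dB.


Step 1: TS = 10*log10(2.82^2/4) = 2.98 dB
Step 2: SE = SL - 2*TL + TS - NL + DI - DT = 200 - 2*73 + (2.98) - 72 + 23 - 12 = -4.02

-4.02 dB


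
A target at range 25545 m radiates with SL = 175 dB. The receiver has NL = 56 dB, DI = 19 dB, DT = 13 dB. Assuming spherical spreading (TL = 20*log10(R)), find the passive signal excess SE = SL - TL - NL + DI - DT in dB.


Step 1: TL = 20*log10(25545) = 88.15 dB
Step 2: SE = 175 - 88.15 - 56 + 19 - 13 = 36.85

36.85 dB


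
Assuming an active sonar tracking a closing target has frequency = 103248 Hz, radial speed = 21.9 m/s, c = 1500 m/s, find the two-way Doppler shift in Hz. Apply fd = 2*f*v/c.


fd = 2*f*v/c = 2 * 103248 * 21.9 / 1500 = 3014.84

3014.84 Hz


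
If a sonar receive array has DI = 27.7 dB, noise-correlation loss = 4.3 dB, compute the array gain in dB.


23.4 dB


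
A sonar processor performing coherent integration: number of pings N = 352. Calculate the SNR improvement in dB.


Gain = 10*log10(352) = 25.47

25.47 dB


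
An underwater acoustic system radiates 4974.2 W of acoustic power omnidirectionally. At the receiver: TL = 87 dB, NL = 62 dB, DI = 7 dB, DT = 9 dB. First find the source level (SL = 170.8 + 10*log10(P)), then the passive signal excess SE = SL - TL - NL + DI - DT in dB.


Step 1: SL = 170.8 + 10*log10(4974.2) = 207.77 dB
Step 2: SE = SL - TL - NL + DI - DT = 207.77 - 87 - 62 + 7 - 9 = 56.77

56.77 dB


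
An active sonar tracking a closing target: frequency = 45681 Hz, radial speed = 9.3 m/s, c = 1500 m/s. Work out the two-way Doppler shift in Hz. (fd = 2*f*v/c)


fd = 2*f*v/c = 2 * 45681 * 9.3 / 1500 = 566.44

566.44 Hz


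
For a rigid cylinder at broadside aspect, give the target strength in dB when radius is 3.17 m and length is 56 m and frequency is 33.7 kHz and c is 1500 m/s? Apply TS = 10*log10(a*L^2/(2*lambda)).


lambda = 1500/33700 = 0.04451 m
TS = 10*log10(3.17*56^2/(2*0.04451)) = 50.48

50.48 dB


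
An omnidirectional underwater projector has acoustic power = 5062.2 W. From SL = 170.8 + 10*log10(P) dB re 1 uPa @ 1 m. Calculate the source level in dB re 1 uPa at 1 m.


SL = 170.8 + 10*log10(5062.2) = 170.8 + 37.04 = 207.84

207.84 dB


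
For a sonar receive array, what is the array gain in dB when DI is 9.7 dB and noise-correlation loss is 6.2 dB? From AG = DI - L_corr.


AG = DI - L_corr = 9.7 - 6.2 = 3.5

3.5 dB


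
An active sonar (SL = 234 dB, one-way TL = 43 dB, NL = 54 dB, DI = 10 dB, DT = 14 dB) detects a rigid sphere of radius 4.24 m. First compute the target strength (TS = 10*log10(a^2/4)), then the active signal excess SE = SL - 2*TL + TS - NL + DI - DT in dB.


Step 1: TS = 10*log10(4.24^2/4) = 6.53 dB
Step 2: SE = SL - 2*TL + TS - NL + DI - DT = 234 - 2*43 + (6.53) - 54 + 10 - 14 = 96.53

96.53 dB


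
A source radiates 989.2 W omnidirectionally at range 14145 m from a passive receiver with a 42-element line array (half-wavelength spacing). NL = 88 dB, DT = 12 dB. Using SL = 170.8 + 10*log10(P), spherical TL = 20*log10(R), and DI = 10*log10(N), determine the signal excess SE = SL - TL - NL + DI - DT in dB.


Step 1: SL = 170.8 + 10*log10(989.2) = 200.75 dB
Step 2: TL = 20*log10(14145) = 83.01 dB
Step 3: DI = 10*log10(42) = 16.23 dB
Step 4: SE = SL - TL - NL + DI - DT = 200.75 - 83.01 - 88 + 16.23 - 12 = 33.97

33.97 dB


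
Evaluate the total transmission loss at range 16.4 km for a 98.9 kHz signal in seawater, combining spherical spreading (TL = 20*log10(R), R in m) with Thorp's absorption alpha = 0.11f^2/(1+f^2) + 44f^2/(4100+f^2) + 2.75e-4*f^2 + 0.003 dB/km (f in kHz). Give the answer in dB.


Step 1 (Thorp): alpha = 0.11*9781.21/(1+9781.21) + 44*9781.21/(4100+9781.21) + 2.75e-4*9781.21 + 0.003 = 33.8068 dB/km
Step 2: TL_spread = 20*log10(16400) = 84.3 dB
Step 3: TL_abs = alpha*R = 33.8068 * 16.4 = 554.43 dB
Step 4: TL_total = 84.3 + 554.43 = 638.73

638.73 dB


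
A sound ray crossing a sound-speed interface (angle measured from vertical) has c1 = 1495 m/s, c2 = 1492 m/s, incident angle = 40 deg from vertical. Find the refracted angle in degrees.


39.9 deg


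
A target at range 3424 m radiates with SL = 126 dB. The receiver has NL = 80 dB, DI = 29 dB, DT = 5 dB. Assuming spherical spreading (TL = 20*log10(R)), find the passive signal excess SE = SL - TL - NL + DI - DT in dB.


-0.69 dB


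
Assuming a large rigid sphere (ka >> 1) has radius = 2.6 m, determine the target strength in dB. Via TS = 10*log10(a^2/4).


2.28 dB


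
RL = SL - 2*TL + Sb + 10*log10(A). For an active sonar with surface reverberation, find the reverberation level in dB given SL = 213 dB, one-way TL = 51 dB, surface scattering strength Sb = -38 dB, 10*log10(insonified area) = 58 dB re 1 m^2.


131 dB


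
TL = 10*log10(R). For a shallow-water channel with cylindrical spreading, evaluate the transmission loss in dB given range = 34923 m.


45.43 dB


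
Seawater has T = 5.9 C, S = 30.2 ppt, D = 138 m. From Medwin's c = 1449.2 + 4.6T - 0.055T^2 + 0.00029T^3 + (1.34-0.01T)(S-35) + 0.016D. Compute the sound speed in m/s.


c = 1449.2 + 4.6*5.9 - 0.055*5.9^2 + 0.00029*5.9^3 + (1.34 - 0.01*5.9)*(30.2 - 35) + 0.016*138 = 1470.54

1470.54 m/s


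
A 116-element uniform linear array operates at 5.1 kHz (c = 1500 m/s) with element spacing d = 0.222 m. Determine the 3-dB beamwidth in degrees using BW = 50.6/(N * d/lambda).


0.58 deg


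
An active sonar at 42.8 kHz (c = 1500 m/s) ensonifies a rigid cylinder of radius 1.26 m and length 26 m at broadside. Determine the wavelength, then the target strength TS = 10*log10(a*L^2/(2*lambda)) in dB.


Step 1: lambda = c/f = 1500/42800 = 0.03505 m
Step 2: TS = 10*log10(a*L^2/(2*lambda)) = 10*log10(1.26*26^2/(2*0.03505)) = 40.85

40.85 dB


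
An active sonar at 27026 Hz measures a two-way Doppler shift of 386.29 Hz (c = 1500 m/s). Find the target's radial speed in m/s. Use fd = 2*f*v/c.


From fd = 2*f*v/c, v = c*fd/(2*f) = 1500 * 386.29 / (2*27026) = 10.72

10.72 m/s


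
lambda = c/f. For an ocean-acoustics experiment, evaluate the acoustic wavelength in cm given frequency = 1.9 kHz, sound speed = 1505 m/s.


lambda = c/f = 1505 / 1900 = 0.7921 m = 79.21 cm

79.21 cm


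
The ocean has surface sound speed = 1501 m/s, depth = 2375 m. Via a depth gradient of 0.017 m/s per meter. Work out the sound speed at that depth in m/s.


1541.375 m/s


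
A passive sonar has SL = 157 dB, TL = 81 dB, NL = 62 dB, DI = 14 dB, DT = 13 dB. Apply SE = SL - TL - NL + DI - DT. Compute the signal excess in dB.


SE = SL - TL - NL + DI - DT = 157 - 81 - 62 + 14 - 13 = 15

15 dB


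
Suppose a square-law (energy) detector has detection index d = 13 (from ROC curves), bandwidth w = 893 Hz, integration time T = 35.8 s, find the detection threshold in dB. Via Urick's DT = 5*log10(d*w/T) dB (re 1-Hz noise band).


DT = 5*log10(d*w/T) = 5*log10(13 * 893 / 35.8) = 5*log10(324.27) = 12.55

12.55 dB


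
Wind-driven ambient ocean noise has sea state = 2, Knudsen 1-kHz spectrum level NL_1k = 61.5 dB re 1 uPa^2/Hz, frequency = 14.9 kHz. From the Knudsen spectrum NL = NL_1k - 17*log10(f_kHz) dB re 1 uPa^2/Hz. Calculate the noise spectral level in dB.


NL = NL_1k - 17*log10(f_kHz) = 61.5 - 17*log10(14.9) = 61.5 - (19.94) = 41.56

41.56 dB


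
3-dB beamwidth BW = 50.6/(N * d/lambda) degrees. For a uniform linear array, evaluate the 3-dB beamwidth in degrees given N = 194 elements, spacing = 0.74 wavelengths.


0.35 deg


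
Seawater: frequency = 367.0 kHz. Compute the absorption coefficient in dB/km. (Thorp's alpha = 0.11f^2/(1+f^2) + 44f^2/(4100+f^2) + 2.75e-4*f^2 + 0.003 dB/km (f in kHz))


79.853 dB/km


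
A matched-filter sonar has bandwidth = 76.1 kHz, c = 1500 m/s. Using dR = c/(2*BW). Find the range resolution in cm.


0.99 cm


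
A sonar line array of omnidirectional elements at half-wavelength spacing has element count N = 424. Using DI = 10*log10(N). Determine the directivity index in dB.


DI = 10*log10(424) = 26.27

26.27 dB


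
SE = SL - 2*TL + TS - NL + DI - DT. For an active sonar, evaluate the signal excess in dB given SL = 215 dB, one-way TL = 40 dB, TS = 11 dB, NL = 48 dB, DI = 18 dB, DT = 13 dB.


SE = SL - 2*TL + TS - NL + DI - DT = 215 - 2*40 + (11) - 48 + 18 - 13 = 103

103 dB


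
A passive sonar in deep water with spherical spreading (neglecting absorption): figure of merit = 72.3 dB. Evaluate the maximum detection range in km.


At max range FOM = TL, so 20*log10(R) = 72.3
R = 10^(72.3/20) = 4120.98 m = 4.12 km

4.12 km


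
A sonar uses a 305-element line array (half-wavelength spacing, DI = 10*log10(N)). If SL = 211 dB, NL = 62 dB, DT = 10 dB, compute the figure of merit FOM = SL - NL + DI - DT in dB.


Step 1: DI = 10*log10(305) = 24.84 dB
Step 2: FOM = SL - NL + DI - DT = 211 - 62 + 24.84 - 10 = 163.84

163.84 dB


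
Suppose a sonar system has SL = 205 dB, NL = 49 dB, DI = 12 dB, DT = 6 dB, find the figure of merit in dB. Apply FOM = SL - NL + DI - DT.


FOM = SL - NL + DI - DT = 205 - 49 + 12 - 6 = 162

162 dB


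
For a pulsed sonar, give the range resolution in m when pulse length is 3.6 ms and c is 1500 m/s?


2.7 m


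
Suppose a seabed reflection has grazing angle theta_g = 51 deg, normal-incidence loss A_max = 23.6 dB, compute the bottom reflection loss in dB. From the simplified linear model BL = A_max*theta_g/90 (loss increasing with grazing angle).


BL = A_max * theta_g / 90 = 23.6 * 51 / 90 = 13.37

13.37 dB


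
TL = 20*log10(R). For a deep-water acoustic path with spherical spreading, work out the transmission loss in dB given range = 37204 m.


91.41 dB


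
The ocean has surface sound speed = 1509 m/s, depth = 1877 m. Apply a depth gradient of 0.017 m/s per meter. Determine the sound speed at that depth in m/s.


c = 1509 + 0.017 * 1877 = 1540.909

1540.909 m/s


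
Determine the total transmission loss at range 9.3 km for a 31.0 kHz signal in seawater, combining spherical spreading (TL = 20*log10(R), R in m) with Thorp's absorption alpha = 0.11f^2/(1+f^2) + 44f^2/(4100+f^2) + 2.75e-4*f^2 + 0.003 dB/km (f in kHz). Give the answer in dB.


160.58 dB


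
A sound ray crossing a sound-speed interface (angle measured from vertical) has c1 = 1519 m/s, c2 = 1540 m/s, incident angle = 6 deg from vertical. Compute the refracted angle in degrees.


sin(theta2) = (c2/c1)*sin(theta1) = (1540/1519)*sin(6 deg) = 0.10597
theta2 = arcsin(0.10597) = 6.08

6.08 deg


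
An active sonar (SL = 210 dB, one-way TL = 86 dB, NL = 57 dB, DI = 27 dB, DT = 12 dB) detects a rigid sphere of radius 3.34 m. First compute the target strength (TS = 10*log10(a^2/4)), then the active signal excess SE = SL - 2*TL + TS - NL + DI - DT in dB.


Step 1: TS = 10*log10(3.34^2/4) = 4.45 dB
Step 2: SE = SL - 2*TL + TS - NL + DI - DT = 210 - 2*86 + (4.45) - 57 + 27 - 12 = 0.45

0.45 dB


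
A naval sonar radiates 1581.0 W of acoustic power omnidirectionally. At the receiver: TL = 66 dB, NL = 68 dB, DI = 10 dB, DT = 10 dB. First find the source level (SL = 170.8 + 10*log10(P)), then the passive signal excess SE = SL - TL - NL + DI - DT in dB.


Step 1: SL = 170.8 + 10*log10(1581.0) = 202.79 dB
Step 2: SE = SL - TL - NL + DI - DT = 202.79 - 66 - 68 + 10 - 10 = 68.79

68.79 dB


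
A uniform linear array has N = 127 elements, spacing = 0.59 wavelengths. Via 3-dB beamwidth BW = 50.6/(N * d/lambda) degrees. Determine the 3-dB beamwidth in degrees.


BW = 50.6 / (127 * 0.59) = 50.6 / 74.93 = 0.68

0.68 deg


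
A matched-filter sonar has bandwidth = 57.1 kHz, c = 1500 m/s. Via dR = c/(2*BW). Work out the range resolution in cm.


dR = c/(2*BW) = 1500 / (2 * 57.1e3) = 0.0131 m = 1.31 cm

1.31 cm


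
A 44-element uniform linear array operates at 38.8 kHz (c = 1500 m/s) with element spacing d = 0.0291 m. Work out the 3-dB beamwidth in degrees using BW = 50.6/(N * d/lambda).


Step 1: lambda = 1500/38800 = 0.03866 m
Step 2: d/lambda = 0.0291/0.03866 = 0.7527
Step 3: BW = 50.6/(N * d/lambda) = 50.6/(44 * 0.7527) = 1.53

1.53 deg


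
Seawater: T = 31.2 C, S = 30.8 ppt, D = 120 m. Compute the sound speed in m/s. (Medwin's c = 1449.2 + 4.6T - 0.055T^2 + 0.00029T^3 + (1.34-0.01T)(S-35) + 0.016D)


1545.59 m/s


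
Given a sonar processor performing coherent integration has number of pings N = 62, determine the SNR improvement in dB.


17.92 dB


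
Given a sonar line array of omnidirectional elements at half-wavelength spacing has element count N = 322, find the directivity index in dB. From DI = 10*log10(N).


DI = 10*log10(322) = 25.08

25.08 dB


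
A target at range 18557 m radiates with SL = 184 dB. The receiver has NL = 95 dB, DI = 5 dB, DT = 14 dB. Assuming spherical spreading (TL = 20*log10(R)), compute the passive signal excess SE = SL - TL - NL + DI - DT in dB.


Step 1: TL = 20*log10(18557) = 85.37 dB
Step 2: SE = 184 - 85.37 - 95 + 5 - 14 = -5.37

-5.37 dB


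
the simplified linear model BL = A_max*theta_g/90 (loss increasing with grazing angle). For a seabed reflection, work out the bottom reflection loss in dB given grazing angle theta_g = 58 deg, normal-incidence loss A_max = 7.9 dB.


5.09 dB


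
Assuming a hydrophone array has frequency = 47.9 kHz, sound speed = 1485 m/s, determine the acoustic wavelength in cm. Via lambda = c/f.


lambda = c/f = 1485 / 47900 = 0.031 m = 3.1 cm

3.1 cm


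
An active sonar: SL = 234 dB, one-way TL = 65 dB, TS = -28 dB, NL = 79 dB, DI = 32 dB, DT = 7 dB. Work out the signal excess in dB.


SE = SL - 2*TL + TS - NL + DI - DT = 234 - 2*65 + (-28) - 79 + 32 - 7 = 22

22 dB


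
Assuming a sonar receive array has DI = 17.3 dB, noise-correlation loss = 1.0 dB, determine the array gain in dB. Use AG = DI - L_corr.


AG = DI - L_corr = 17.3 - 1.0 = 16.3

16.3 dB


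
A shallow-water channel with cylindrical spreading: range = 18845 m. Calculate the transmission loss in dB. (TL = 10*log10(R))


TL = 10*log10(18845) = 42.75

42.75 dB


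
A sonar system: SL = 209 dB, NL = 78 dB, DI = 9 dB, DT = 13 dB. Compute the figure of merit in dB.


FOM = SL - NL + DI - DT = 209 - 78 + 9 - 13 = 127

127 dB


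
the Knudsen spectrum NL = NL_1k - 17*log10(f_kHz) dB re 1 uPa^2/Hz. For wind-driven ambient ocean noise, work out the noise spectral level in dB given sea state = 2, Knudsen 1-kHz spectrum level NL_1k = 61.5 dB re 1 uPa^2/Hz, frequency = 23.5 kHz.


NL = NL_1k - 17*log10(f_kHz) = 61.5 - 17*log10(23.5) = 61.5 - (23.31) = 38.19

38.19 dB


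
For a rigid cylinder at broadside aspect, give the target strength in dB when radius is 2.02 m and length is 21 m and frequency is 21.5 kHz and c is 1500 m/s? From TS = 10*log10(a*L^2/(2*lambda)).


lambda = 1500/21500 = 0.06977 m
TS = 10*log10(2.02*21^2/(2*0.06977)) = 38.05

38.05 dB


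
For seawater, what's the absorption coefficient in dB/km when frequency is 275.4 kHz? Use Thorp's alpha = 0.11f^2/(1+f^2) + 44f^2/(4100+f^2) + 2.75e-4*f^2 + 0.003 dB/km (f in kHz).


f^2 = 75845.16
alpha = 0.11*75845.16/(1+75845.16) + 44*75845.16/(4100+75845.16) + 2.75e-4*75845.16 + 0.003 = 62.714

62.714 dB/km


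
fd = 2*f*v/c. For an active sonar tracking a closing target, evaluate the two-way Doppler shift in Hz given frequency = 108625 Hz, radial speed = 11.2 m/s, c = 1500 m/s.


fd = 2*f*v/c = 2 * 108625 * 11.2 / 1500 = 1622.13

1622.13 Hz


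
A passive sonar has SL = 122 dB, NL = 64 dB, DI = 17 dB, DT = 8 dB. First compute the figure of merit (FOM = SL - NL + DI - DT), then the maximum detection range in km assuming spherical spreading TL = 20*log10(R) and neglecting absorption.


Step 1: FOM = SL - NL + DI - DT = 122 - 64 + 17 - 8 = 67 dB
Step 2: at max range FOM = TL = 20*log10(R), so R = 10^(67/20) = 2238.72 m = 2.24 km

2.24 km


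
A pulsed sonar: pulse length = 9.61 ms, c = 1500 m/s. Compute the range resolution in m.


dR = c*tau/2 = 1500 * 9.61e-3 / 2 = 7.2075

7.2075 m


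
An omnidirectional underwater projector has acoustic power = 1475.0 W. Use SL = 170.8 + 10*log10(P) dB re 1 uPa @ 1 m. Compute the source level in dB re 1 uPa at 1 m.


202.49 dB


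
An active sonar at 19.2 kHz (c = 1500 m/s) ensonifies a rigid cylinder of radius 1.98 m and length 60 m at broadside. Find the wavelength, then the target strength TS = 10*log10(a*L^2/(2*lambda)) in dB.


Step 1: lambda = c/f = 1500/19200 = 0.07812 m
Step 2: TS = 10*log10(a*L^2/(2*lambda)) = 10*log10(1.98*60^2/(2*0.07812)) = 46.59

46.59 dB


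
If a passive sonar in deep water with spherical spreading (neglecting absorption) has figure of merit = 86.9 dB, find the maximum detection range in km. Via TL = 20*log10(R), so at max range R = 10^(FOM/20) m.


22.13 km


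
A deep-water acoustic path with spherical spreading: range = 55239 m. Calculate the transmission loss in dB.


TL = 20*log10(55239) = 94.84

94.84 dB


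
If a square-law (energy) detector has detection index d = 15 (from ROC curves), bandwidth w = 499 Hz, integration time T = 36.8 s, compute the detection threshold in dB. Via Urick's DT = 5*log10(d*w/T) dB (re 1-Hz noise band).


DT = 5*log10(d*w/T) = 5*log10(15 * 499 / 36.8) = 5*log10(203.4) = 11.54

11.54 dB


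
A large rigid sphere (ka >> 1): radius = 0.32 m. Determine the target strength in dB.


TS = 10*log10(0.32^2 / 4) = 10*log10(0.0256) = -15.92

-15.92 dB


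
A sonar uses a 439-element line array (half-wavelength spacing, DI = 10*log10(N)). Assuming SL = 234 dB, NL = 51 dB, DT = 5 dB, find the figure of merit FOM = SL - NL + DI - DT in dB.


Step 1: DI = 10*log10(439) = 26.42 dB
Step 2: FOM = SL - NL + DI - DT = 234 - 51 + 26.42 - 5 = 204.42

204.42 dB


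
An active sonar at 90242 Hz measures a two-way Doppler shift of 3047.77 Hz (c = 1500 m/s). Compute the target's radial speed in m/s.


From fd = 2*f*v/c, v = c*fd/(2*f) = 1500 * 3047.77 / (2*90242) = 25.33

25.33 m/s


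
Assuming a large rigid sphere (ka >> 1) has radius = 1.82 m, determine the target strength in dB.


TS = 10*log10(1.82^2 / 4) = 10*log10(0.8281) = -0.82

-0.82 dB


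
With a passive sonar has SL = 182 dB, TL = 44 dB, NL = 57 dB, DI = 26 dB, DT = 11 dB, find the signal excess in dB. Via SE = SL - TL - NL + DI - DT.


SE = SL - TL - NL + DI - DT = 182 - 44 - 57 + 26 - 11 = 96

96 dB


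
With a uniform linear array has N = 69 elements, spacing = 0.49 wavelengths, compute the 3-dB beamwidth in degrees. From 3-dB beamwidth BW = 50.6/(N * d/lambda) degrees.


1.5 deg


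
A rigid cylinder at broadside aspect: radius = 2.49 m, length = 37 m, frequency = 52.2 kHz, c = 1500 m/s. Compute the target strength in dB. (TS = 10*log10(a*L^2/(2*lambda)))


lambda = 1500/52200 = 0.02874 m
TS = 10*log10(2.49*37^2/(2*0.02874)) = 47.73

47.73 dB


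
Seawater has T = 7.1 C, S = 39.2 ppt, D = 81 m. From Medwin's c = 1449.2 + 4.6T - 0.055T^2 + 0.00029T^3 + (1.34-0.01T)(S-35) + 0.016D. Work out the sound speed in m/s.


c = 1449.2 + 4.6*7.1 - 0.055*7.1^2 + 0.00029*7.1^3 + (1.34 - 0.01*7.1)*(39.2 - 35) + 0.016*81 = 1485.82

1485.82 m/s


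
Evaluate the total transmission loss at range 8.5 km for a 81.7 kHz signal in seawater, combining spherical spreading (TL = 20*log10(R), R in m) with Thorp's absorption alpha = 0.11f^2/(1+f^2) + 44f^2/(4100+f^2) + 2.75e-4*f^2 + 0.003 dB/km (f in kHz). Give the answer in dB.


326.84 dB


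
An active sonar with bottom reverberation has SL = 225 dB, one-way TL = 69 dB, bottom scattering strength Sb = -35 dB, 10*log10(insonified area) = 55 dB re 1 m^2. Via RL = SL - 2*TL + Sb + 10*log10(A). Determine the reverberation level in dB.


RL = SL - 2*TL + Sb + 10*log10(A) = 225 - 2*69 + (-35) + 55 = 107

107 dB


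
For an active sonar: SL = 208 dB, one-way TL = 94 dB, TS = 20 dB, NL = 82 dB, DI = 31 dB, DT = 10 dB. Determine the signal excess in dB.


SE = SL - 2*TL + TS - NL + DI - DT = 208 - 2*94 + (20) - 82 + 31 - 10 = -21

-21 dB


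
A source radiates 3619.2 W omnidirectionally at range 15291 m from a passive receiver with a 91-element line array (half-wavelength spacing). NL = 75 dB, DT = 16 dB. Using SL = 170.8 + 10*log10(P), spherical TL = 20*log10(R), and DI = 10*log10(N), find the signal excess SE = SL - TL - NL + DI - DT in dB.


Step 1: SL = 170.8 + 10*log10(3619.2) = 206.39 dB
Step 2: TL = 20*log10(15291) = 83.69 dB
Step 3: DI = 10*log10(91) = 19.59 dB
Step 4: SE = SL - TL - NL + DI - DT = 206.39 - 83.69 - 75 + 19.59 - 16 = 51.29

51.29 dB


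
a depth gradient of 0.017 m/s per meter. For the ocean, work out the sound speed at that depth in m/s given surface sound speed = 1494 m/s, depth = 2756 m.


c = 1494 + 0.017 * 2756 = 1540.852

1540.852 m/s


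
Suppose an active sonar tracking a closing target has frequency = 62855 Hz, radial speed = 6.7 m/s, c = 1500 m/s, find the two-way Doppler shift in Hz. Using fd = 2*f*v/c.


fd = 2*f*v/c = 2 * 62855 * 6.7 / 1500 = 561.5

561.5 Hz


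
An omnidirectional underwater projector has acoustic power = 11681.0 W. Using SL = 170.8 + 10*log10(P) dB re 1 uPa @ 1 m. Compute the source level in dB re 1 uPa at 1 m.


SL = 170.8 + 10*log10(11681.0) = 170.8 + 40.67 = 211.47

211.47 dB


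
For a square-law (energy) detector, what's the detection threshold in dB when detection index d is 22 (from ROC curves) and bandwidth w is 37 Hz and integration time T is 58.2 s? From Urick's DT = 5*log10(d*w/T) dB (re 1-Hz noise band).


DT = 5*log10(d*w/T) = 5*log10(22 * 37 / 58.2) = 5*log10(13.99) = 5.73

5.73 dB


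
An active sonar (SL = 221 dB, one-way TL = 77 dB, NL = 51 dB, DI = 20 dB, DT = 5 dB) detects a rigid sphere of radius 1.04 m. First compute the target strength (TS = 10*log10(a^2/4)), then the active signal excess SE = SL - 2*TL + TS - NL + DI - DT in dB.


Step 1: TS = 10*log10(1.04^2/4) = -5.68 dB
Step 2: SE = SL - 2*TL + TS - NL + DI - DT = 221 - 2*77 + (-5.68) - 51 + 20 - 5 = 25.32

25.32 dB


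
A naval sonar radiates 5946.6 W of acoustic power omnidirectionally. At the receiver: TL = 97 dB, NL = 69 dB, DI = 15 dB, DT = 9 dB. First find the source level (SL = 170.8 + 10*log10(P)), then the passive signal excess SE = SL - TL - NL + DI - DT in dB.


Step 1: SL = 170.8 + 10*log10(5946.6) = 208.54 dB
Step 2: SE = SL - TL - NL + DI - DT = 208.54 - 97 - 69 + 15 - 9 = 48.54

48.54 dB


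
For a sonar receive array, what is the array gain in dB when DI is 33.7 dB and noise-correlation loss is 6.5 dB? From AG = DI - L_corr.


AG = DI - L_corr = 33.7 - 6.5 = 27.2

27.2 dB


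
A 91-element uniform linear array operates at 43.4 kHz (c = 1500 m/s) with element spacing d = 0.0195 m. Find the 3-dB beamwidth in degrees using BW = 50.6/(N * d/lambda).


Step 1: lambda = 1500/43400 = 0.03456 m
Step 2: d/lambda = 0.0195/0.03456 = 0.5642
Step 3: BW = 50.6/(N * d/lambda) = 50.6/(91 * 0.5642) = 0.99

0.99 deg


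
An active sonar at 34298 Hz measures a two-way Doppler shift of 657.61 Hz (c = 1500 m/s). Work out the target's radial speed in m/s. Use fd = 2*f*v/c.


From fd = 2*f*v/c, v = c*fd/(2*f) = 1500 * 657.61 / (2*34298) = 14.38

14.38 m/s


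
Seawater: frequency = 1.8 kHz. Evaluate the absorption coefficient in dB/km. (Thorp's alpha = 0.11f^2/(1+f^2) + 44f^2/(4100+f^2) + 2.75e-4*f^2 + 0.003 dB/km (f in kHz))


0.123 dB/km


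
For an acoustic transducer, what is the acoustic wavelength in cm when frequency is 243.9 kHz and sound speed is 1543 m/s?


0.63 cm


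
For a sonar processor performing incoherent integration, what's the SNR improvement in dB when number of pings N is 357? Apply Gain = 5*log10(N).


12.76 dB


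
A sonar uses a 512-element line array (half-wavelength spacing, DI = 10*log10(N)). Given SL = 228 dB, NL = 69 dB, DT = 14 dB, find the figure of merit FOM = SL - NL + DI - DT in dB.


Step 1: DI = 10*log10(512) = 27.09 dB
Step 2: FOM = SL - NL + DI - DT = 228 - 69 + 27.09 - 14 = 172.09

172.09 dB


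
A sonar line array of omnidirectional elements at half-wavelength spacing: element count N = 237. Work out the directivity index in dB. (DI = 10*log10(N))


DI = 10*log10(237) = 23.75

23.75 dB


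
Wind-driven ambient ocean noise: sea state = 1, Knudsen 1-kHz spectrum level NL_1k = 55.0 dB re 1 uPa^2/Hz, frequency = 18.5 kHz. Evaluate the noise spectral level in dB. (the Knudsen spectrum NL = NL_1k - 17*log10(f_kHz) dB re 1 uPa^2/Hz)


33.46 dB


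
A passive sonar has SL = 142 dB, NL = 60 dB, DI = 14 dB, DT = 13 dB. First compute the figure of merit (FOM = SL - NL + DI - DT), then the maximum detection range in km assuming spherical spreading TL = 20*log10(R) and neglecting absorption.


Step 1: FOM = SL - NL + DI - DT = 142 - 60 + 14 - 13 = 83 dB
Step 2: at max range FOM = TL = 20*log10(R), so R = 10^(83/20) = 14125.38 m = 14.13 km

14.13 km


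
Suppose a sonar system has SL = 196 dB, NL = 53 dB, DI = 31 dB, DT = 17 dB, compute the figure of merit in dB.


FOM = SL - NL + DI - DT = 196 - 53 + 31 - 17 = 157

157 dB


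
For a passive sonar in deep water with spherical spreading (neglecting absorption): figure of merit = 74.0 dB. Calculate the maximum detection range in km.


At max range FOM = TL, so 20*log10(R) = 74.0
R = 10^(74.0/20) = 5011.87 m = 5.01 km

5.01 km


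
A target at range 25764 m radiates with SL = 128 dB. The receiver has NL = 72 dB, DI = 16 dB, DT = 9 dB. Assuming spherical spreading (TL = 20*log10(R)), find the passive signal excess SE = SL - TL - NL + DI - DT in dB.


Step 1: TL = 20*log10(25764) = 88.22 dB
Step 2: SE = 128 - 88.22 - 72 + 16 - 9 = -25.22

-25.22 dB


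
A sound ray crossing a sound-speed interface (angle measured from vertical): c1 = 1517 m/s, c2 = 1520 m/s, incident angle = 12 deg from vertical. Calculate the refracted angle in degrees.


12.02 deg


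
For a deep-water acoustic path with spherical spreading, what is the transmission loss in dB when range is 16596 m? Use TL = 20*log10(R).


TL = 20*log10(16596) = 84.4

84.4 dB


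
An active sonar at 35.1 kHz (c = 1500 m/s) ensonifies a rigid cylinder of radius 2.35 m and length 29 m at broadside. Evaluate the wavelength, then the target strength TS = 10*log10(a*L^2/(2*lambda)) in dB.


Step 1: lambda = c/f = 1500/35100 = 0.04274 m
Step 2: TS = 10*log10(a*L^2/(2*lambda)) = 10*log10(2.35*29^2/(2*0.04274)) = 43.64

43.64 dB


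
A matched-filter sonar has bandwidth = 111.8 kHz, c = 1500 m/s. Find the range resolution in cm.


0.67 cm


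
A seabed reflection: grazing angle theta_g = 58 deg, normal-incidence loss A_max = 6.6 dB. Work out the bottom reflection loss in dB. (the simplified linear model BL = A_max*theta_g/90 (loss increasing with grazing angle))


BL = A_max * theta_g / 90 = 6.6 * 58 / 90 = 4.25

4.25 dB


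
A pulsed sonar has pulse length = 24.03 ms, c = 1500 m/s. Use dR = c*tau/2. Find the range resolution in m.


dR = c*tau/2 = 1500 * 24.03e-3 / 2 = 18.0225

18.0225 m
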